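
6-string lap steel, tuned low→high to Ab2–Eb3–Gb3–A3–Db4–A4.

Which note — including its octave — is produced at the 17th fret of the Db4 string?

Each fret is one semitone, so Db4 + 17 = Gb5.
(Equivalently spelled F#5.)

Gb5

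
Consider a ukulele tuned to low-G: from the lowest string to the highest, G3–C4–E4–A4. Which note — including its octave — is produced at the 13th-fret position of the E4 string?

F5

Each fret is one semitone, so E4 + 13 = F5.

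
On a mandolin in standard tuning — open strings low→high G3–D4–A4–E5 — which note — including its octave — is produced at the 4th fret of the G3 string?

The open G3 string plus 4 semitones: G–G#–A–A#–B.
No B→C boundary is crossed, so the octave stays at 3.

B3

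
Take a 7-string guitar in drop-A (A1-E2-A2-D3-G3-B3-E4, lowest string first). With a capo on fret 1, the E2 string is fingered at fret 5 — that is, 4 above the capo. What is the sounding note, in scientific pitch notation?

A2

The capo raises the open E2 by 1 semitone to F2; fretting 4 more gives E2 + 1 + 4 = E2 + 5 semitones = A2.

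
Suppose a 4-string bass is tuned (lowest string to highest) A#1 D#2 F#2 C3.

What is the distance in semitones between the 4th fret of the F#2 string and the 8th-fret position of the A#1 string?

4 semitones

F#2 at fret 4 → A#2 (MIDI 46); A#1 at fret 8 → F#2 (MIDI 42).
46 − 42 = 4, so the two pitches are 4 semitones apart, with A#2 the higher.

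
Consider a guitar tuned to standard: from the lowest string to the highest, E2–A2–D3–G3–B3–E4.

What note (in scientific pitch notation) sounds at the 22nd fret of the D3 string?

C5

The open D3 string plus 22 semitones: D–D#–E–F–…–A#–B–C.
The walk passes from B into C 2 times, so the octave number goes from 3 to 5.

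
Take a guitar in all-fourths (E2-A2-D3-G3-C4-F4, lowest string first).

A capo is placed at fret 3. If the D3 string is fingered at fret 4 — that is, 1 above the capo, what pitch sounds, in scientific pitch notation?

F#3

The capo raises the open D3 by 3 semitones to F3; fretting 1 more gives D3 + 3 + 1 = D3 + 4 semitones = F#3.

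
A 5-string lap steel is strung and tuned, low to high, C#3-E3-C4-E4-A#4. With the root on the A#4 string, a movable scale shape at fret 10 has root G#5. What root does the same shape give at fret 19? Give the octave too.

Moving from fret 10 to fret 19 shifts the root by 9 semitones.
G#5 up 9 semitones is F6.

F6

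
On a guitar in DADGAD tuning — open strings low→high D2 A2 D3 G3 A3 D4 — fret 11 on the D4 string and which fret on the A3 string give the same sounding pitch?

16

D4 at fret 11 is D4 + 11 semitones = C#5.
The open A3 string is 5 semitones below the open D4, so the same pitch on the A3 string lies at fret 11 + 5 = 16.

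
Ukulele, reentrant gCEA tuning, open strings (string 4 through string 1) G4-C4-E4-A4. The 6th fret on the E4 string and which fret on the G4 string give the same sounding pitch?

3

E4 at fret 6 is E4 + 6 semitones = A#4.
The open G4 string is 3 semitones above the open E4, so the same pitch on the G4 string lies at fret 6 − 3 = 3.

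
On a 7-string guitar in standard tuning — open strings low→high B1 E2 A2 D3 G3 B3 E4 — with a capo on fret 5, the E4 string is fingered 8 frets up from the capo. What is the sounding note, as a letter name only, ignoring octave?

F

The capo raises the open E4 by 5 semitones to A4; fretting 8 more gives E4 + 5 + 8 = E4 + 13 semitones, landing on F.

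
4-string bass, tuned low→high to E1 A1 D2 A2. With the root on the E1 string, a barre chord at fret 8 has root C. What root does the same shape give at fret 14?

G♭

Moving from fret 8 to fret 14 shifts the root by 6 semitones.
C up 6 semitones is G♭.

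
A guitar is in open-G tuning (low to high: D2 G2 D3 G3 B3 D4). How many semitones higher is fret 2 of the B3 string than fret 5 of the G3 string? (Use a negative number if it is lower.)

B3 at fret 2 → C#4 (MIDI 61); G3 at fret 5 → C4 (MIDI 60).
61 − 60 = 1, so the two pitches are 1 semitone apart.

1 semitone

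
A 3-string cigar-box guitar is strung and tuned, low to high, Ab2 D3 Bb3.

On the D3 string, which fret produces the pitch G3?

5

G3 is 5 semitones above the open D3 (D–Eb–E–F–Gb–G), so it sits at fret 5.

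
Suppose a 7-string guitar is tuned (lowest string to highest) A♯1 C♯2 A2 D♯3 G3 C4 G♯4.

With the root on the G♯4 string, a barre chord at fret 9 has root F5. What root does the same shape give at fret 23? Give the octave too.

G6

Moving from fret 9 to fret 23 shifts the root by 14 semitones.
F5 up 14 semitones is G6.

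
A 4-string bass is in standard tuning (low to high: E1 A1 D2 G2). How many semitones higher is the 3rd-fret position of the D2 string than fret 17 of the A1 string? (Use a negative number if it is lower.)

-9 semitones

D2 at fret 3 → F2 (MIDI 41); A1 at fret 17 → D3 (MIDI 50).
41 − 50 = -9, so the two pitches are 9 semitones apart.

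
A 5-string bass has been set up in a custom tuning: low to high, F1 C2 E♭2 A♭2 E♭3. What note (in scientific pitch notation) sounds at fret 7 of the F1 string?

C2

The open F1 string plus 7 semitones: F–Gb–G–Ab–A–Bb–B–C.
The walk passes from B into C once, so the octave number goes from 1 to 2.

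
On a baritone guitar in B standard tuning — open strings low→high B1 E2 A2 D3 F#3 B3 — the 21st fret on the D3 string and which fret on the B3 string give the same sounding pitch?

12

Fret 21 on D3 is MIDI 50 + 21 = 71 (B4). On the B3 string (open MIDI 59), that pitch is 71 − 59 = fret 12.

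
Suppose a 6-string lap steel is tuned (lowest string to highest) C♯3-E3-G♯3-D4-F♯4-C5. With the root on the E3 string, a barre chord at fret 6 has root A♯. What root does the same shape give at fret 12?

Moving from fret 6 to fret 12 shifts the root by 6 semitones.
A♯ up 6 semitones is E.

E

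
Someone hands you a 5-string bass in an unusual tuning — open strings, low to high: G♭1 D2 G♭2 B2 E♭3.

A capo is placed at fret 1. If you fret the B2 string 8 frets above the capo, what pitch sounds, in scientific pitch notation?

A♭3

The capo raises the open B2 by 1 semitone to C3; fretting 8 more gives B2 + 1 + 8 = B2 + 9 semitones = A♭3.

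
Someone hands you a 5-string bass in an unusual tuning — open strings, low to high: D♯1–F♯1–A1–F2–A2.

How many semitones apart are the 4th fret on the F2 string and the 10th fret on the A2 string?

F2 at fret 4 → A2 (MIDI 45); A2 at fret 10 → G3 (MIDI 55).
45 − 55 = -10, so the two pitches are 10 semitones apart, with G3 the higher.

10 semitones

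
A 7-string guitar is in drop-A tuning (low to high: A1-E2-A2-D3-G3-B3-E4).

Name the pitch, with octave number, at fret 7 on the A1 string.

A1 is MIDI 33. Adding 7 gives 40, which is E2.

E2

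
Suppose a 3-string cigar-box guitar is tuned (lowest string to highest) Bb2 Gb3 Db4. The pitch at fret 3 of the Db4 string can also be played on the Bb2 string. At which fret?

Fret 3 on Db4 is MIDI 61 + 3 = 64 (E4). On the Bb2 string (open MIDI 46), that pitch is 64 − 46 = fret 18.

18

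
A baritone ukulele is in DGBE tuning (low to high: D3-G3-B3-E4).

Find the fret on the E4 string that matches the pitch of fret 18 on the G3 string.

9

G3 at fret 18 is G3 + 18 semitones = C#5.
The open E4 string is 9 semitones above the open G3, so the same pitch on the E4 string lies at fret 18 − 9 = 9.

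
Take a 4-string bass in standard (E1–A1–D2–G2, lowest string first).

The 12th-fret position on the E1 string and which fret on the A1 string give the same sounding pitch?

E1 at fret 12 is E1 + 12 semitones = E2.
The open A1 string is 5 semitones above the open E1, so the same pitch on the A1 string lies at fret 12 − 5 = 7.

7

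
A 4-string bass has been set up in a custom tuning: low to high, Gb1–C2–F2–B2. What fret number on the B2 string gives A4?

22

A4 is 22 semitones above the open B2 (B–C–Db–D–…–G–Ab–A), so it sits at fret 22.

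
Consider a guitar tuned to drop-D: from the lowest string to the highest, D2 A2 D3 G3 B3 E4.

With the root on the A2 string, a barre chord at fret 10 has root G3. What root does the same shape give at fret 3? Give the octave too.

Moving from fret 10 to fret 3 shifts the root by -7 semitones.
G3 down 7 semitones is C3.

C3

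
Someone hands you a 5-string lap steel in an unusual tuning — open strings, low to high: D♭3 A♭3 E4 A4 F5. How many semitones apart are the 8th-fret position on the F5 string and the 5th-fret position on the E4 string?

16 semitones

F5 at fret 8 → D♭6 (MIDI 85); E4 at fret 5 → A4 (MIDI 69).
85 − 69 = 16, so the two pitches are 16 semitones apart, with D♭6 the higher.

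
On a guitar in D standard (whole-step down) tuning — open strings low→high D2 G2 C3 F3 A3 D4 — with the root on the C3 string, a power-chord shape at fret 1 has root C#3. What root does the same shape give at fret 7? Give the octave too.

G3

Moving from fret 1 to fret 7 shifts the root by 6 semitones.
C#3 up 6 semitones is G3.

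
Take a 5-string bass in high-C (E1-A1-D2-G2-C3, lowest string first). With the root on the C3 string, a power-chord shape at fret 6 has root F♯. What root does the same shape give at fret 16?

Moving from fret 6 to fret 16 shifts the root by 10 semitones.
F♯ up 10 semitones is E.

E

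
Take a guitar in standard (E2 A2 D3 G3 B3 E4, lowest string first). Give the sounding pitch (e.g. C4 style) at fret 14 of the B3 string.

The open B3 string plus 14 semitones: B–C–C#–D–…–B–C–C#.
The walk passes from B into C 2 times, so the octave number goes from 3 to 5.
(Equivalently spelled D♭5.)

C♯5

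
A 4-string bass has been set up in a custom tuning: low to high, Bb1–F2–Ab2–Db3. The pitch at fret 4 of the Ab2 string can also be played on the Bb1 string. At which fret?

Ab2 at fret 4 is Ab2 + 4 semitones = C3.
The open Bb1 string is 10 semitones below the open Ab2, so the same pitch on the Bb1 string lies at fret 4 + 10 = 14.

14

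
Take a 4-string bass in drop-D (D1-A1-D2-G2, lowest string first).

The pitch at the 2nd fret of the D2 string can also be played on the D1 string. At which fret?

D2 at fret 2 is D2 + 2 semitones = E2.
The open D1 string is 12 semitones below the open D2, so the same pitch on the D1 string lies at fret 2 + 12 = 14.

14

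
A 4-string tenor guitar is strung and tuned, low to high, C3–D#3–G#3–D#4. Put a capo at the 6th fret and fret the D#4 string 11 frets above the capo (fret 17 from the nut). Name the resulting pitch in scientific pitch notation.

G#5

The capo raises the open D#4 by 6 semitones to A4; fretting 11 more gives D#4 + 6 + 11 = D#4 + 17 semitones = G#5.
(Also written Ab.)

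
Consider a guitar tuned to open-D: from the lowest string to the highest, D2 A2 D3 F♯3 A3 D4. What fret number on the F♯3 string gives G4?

13

G4 is 13 semitones above the open F♯3 (F#–G–G#–A–…–F–F#–G), so it sits at fret 13.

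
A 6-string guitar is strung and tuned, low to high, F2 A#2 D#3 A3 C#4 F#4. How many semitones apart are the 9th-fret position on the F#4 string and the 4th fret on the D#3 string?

20 semitones

F#4 at fret 9 → D#5 (MIDI 75); D#3 at fret 4 → G3 (MIDI 55).
75 − 55 = 20, so the two pitches are 20 semitones apart, with D#5 the higher.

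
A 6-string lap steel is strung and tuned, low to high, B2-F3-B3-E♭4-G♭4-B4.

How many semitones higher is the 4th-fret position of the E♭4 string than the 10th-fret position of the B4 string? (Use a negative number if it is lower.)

-14 semitones

E♭4 at fret 4 → G4 (MIDI 67); B4 at fret 10 → A5 (MIDI 81).
67 − 81 = -14, so the two pitches are 14 semitones apart.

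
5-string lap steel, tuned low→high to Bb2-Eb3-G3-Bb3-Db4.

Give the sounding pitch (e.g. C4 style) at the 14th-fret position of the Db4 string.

Eb5

Db4 is MIDI 61. Adding 14 gives 75, which is Eb5.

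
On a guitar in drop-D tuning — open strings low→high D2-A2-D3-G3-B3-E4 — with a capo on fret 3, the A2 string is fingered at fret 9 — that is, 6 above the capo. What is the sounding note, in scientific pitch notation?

F#3

The capo raises the open A2 by 3 semitones to C3; fretting 6 more gives A2 + 3 + 6 = A2 + 9 semitones = F#3.
(Also written Gb.)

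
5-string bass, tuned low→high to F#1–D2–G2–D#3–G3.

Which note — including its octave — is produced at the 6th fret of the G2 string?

C#3

G2 is MIDI 43. Adding 6 gives 49, which is C#3.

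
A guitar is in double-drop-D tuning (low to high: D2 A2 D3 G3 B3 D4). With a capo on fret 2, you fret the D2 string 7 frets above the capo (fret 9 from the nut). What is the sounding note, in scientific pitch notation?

The capo raises the open D2 by 2 semitones to E2; fretting 7 more gives D2 + 2 + 7 = D2 + 9 semitones = B2.

B2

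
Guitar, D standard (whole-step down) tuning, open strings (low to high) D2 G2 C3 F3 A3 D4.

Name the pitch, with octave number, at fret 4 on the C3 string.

C3 is MIDI 48. Adding 4 gives 52, which is E3.

E3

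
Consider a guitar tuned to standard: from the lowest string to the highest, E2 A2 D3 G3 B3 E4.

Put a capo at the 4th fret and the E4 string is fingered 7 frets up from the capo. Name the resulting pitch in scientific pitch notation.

D#5

The capo raises the open E4 by 4 semitones to G#4; fretting 7 more gives E4 + 4 + 7 = E4 + 11 semitones = D#5.
(Also written Eb.)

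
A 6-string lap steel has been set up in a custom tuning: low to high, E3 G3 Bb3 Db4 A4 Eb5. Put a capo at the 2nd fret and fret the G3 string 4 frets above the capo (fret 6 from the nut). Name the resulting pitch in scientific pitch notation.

The capo raises the open G3 by 2 semitones to A3; fretting 4 more gives G3 + 2 + 4 = G3 + 6 semitones = Db4.
(Also written C#.)

Db4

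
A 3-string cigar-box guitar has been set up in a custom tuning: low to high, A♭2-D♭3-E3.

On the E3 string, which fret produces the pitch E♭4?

11

E♭4 is 11 semitones above the open E3 (E–F–Gb–G–…–Db–D–Eb), so it sits at fret 11.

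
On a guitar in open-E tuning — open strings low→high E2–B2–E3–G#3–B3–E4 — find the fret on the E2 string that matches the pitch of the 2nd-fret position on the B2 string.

9

B2 at fret 2 is B2 + 2 semitones = C#3.
The open E2 string is 7 semitones below the open B2, so the same pitch on the E2 string lies at fret 2 + 7 = 9.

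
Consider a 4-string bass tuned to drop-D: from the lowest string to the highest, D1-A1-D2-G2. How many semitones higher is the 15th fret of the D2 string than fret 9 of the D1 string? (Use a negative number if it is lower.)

D2 at fret 15 → F3 (MIDI 53); D1 at fret 9 → B1 (MIDI 35).
53 − 35 = 18, so the two pitches are 18 semitones apart.

18 semitones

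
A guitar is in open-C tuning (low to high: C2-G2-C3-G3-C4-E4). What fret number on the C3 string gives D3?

2

D3 is 2 semitones above the open C3 (C–C#–D), so it sits at fret 2.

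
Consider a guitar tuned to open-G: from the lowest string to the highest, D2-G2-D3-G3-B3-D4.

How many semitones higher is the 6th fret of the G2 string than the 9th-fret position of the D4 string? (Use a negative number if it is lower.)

-22 semitones

G2 at fret 6 → C#3 (MIDI 49); D4 at fret 9 → B4 (MIDI 71).
49 − 71 = -22, so the two pitches are 22 semitones apart.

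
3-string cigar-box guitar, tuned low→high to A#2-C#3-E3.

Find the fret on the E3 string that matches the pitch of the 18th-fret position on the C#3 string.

15

C#3 at fret 18 is C#3 + 18 semitones = G4.
The open E3 string is 3 semitones above the open C#3, so the same pitch on the E3 string lies at fret 18 − 3 = 15.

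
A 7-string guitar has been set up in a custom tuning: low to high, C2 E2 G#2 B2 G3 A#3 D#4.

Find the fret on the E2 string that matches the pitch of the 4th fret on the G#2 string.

8

G#2 at fret 4 is G#2 + 4 semitones = C3.
The open E2 string is 4 semitones below the open G#2, so the same pitch on the E2 string lies at fret 4 + 4 = 8.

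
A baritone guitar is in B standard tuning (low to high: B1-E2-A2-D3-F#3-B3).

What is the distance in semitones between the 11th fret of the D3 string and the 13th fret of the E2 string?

8 semitones

D3 at fret 11 → C#4 (MIDI 61); E2 at fret 13 → F3 (MIDI 53).
61 − 53 = 8, so the two pitches are 8 semitones apart, with C#4 the higher.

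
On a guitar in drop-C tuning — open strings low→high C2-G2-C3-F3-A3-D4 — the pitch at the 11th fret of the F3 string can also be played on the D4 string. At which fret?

F3 at fret 11 is F3 + 11 semitones = E4.
The open D4 string is 9 semitones above the open F3, so the same pitch on the D4 string lies at fret 11 − 9 = 2.

2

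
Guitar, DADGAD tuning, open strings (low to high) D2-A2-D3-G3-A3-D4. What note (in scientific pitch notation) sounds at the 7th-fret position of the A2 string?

Each fret is one semitone, so A2 + 7 = E3.

E3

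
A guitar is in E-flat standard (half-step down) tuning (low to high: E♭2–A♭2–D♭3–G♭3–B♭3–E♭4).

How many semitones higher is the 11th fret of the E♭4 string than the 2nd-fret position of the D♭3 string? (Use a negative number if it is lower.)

E♭4 at fret 11 → D5 (MIDI 74); D♭3 at fret 2 → E♭3 (MIDI 51).
74 − 51 = 23, so the two pitches are 23 semitones apart.

23 semitones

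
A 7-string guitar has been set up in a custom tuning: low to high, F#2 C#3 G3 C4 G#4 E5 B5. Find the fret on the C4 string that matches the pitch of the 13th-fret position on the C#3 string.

C#3 at fret 13 is C#3 + 13 semitones = D4.
The open C4 string is 11 semitones above the open C#3, so the same pitch on the C4 string lies at fret 13 − 11 = 2.

2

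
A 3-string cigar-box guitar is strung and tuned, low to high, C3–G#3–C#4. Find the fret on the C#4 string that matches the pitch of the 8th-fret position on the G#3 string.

Fret 8 on G#3 is MIDI 56 + 8 = 64 (E4). On the C#4 string (open MIDI 61), that pitch is 64 − 61 = fret 3.

3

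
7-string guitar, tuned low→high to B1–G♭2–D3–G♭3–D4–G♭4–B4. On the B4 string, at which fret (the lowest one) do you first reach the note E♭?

4

From B4, count semitones up the chromatic scale until reaching E♭: B–C–Db–D–Eb — 4 steps.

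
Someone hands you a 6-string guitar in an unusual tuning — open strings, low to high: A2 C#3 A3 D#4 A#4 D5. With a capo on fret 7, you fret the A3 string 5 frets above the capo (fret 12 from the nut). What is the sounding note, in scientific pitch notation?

A4

The capo raises the open A3 by 7 semitones to E4; fretting 5 more gives A3 + 7 + 5 = A3 + 12 semitones = A4.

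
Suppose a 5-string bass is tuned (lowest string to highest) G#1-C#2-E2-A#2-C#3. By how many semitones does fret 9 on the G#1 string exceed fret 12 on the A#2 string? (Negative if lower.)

G#1 at fret 9 → F2 (MIDI 41); A#2 at fret 12 → A#3 (MIDI 58).
41 − 58 = -17, so the two pitches are 17 semitones apart.

-17 semitones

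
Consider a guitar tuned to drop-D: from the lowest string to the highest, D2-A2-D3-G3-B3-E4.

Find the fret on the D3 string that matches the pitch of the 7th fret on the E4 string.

E4 at fret 7 is E4 + 7 semitones = B4.
The open D3 string is 14 semitones below the open E4, so the same pitch on the D3 string lies at fret 7 + 14 = 21.

21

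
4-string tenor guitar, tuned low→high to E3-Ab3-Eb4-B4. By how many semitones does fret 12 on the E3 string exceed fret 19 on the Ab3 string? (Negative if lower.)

-11 semitones

E3 at fret 12 → E4 (MIDI 64); Ab3 at fret 19 → Eb5 (MIDI 75).
64 − 75 = -11, so the two pitches are 11 semitones apart.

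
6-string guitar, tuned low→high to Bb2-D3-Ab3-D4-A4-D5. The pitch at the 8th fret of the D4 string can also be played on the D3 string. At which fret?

Fret 8 on D4 is MIDI 62 + 8 = 70 (Bb4). On the D3 string (open MIDI 50), that pitch is 70 − 50 = fret 20.

20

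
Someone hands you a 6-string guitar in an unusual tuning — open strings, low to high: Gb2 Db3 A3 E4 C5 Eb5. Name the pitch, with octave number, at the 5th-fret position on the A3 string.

D4

Each fret is one semitone, so A3 + 5 = D4.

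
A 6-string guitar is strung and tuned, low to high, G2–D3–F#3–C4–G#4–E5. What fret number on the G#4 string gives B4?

B4 is 3 semitones above the open G#4 (G#–A–A#–B), so it sits at fret 3.

3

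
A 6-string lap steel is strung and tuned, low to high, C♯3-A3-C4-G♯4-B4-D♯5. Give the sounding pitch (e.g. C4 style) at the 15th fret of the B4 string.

D6

B4 is MIDI 71. Adding 15 gives 86, which is D6.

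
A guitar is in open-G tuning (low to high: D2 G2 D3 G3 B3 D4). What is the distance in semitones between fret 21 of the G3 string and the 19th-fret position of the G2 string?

G3 at fret 21 → E5 (MIDI 76); G2 at fret 19 → D4 (MIDI 62).
76 − 62 = 14, so the two pitches are 14 semitones apart, with E5 the higher.

14 semitones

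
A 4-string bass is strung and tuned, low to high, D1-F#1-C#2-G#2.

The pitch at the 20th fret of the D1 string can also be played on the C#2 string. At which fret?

9

Fret 20 on D1 is MIDI 26 + 20 = 46 (A#2). On the C#2 string (open MIDI 37), that pitch is 46 − 37 = fret 9.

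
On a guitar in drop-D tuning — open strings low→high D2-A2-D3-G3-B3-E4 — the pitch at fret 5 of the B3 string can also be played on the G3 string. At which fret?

9

Fret 5 on B3 is MIDI 59 + 5 = 64 (E4). On the G3 string (open MIDI 55), that pitch is 64 − 55 = fret 9.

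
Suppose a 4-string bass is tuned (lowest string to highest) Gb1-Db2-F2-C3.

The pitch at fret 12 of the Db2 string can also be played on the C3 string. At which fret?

Fret 12 on Db2 is MIDI 37 + 12 = 49 (Db3). On the C3 string (open MIDI 48), that pitch is 49 − 48 = fret 1.

1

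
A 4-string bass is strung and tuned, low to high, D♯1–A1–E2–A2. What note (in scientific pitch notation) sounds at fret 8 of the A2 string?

The open A2 string plus 8 semitones: A–A#–B–C–C#–D–D#–E–F.
The walk passes from B into C once, so the octave number goes from 2 to 3.

F3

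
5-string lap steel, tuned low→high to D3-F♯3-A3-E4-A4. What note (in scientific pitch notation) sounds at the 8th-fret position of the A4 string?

F5

Each fret is one semitone, so A4 + 8 = F5.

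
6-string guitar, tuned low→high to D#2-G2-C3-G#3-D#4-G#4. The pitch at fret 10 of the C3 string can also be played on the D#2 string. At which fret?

C3 at fret 10 is C3 + 10 semitones = A#3.
The open D#2 string is 9 semitones below the open C3, so the same pitch on the D#2 string lies at fret 10 + 9 = 19.

19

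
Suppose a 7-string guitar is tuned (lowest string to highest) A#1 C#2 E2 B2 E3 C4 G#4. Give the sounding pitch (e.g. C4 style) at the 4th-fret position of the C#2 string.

C#2 is MIDI 37. Adding 4 gives 41, which is F2.

F2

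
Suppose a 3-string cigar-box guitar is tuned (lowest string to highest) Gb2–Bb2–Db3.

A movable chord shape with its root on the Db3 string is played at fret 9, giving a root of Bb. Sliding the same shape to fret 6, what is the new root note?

G

Moving from fret 9 to fret 6 shifts the root by -3 semitones.
Bb down 3 semitones is G.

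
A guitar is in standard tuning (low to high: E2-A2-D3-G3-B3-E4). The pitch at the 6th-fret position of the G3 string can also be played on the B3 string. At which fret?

2

Fret 6 on G3 is MIDI 55 + 6 = 61 (C#4). On the B3 string (open MIDI 59), that pitch is 61 − 59 = fret 2.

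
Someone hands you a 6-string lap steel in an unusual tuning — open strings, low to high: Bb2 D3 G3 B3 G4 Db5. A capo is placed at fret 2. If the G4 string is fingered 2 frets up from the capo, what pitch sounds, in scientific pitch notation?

B4

The capo raises the open G4 by 2 semitones to A4; fretting 2 more gives G4 + 2 + 2 = G4 + 4 semitones = B4.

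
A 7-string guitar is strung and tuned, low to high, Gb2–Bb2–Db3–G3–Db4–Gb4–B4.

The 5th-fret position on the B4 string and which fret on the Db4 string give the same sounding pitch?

15

Fret 5 on B4 is MIDI 71 + 5 = 76 (E5). On the Db4 string (open MIDI 61), that pitch is 76 − 61 = fret 15.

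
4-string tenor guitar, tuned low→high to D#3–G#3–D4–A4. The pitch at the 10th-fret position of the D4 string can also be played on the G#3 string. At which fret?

Fret 10 on D4 is MIDI 62 + 10 = 72 (C5). On the G#3 string (open MIDI 56), that pitch is 72 − 56 = fret 16.

16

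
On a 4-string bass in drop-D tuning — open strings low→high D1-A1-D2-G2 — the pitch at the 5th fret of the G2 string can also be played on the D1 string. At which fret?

G2 at fret 5 is G2 + 5 semitones = C3.
The open D1 string is 17 semitones below the open G2, so the same pitch on the D1 string lies at fret 5 + 17 = 22.

22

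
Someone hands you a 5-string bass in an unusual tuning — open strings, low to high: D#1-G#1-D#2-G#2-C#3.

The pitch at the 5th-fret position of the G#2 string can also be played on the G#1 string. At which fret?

G#2 at fret 5 is G#2 + 5 semitones = C#3.
The open G#1 string is 12 semitones below the open G#2, so the same pitch on the G#1 string lies at fret 5 + 12 = 17.

17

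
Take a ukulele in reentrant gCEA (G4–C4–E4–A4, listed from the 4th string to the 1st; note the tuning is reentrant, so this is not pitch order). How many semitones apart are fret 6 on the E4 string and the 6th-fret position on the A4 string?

E4 at fret 6 → A#4 (MIDI 70); A4 at fret 6 → D#5 (MIDI 75).
70 − 75 = -5, so the two pitches are 5 semitones apart, with D#5 the higher.

5 semitones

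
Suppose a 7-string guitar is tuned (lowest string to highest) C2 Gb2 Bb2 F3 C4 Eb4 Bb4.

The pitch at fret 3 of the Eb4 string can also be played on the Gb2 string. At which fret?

Eb4 at fret 3 is Eb4 + 3 semitones = Gb4.
The open Gb2 string is 21 semitones below the open Eb4, so the same pitch on the Gb2 string lies at fret 3 + 21 = 24.

24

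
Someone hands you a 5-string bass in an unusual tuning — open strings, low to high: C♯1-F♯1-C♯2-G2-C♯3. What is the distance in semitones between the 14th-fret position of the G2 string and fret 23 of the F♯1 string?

G2 at fret 14 → A3 (MIDI 57); F♯1 at fret 23 → F3 (MIDI 53).
57 − 53 = 4, so the two pitches are 4 semitones apart, with A3 the higher.

4 semitones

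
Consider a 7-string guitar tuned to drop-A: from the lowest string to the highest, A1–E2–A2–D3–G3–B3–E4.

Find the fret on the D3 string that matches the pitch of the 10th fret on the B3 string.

19

B3 at fret 10 is B3 + 10 semitones = A4.
The open D3 string is 9 semitones below the open B3, so the same pitch on the D3 string lies at fret 10 + 9 = 19.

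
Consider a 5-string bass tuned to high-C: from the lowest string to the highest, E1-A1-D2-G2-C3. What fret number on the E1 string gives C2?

8

C2 is 8 semitones above the open E1 (E–F–F#–G–G#–A–A#–B–C), so it sits at fret 8.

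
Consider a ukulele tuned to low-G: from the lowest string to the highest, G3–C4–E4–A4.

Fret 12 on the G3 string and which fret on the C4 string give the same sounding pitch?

7

G3 at fret 12 is G3 + 12 semitones = G4.
The open C4 string is 5 semitones above the open G3, so the same pitch on the C4 string lies at fret 12 − 5 = 7.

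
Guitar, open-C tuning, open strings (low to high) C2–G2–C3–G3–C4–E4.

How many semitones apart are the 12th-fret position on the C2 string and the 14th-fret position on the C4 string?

26 semitones

C2 at fret 12 → C3 (MIDI 48); C4 at fret 14 → D5 (MIDI 74).
48 − 74 = -26, so the two pitches are 26 semitones apart, with D5 the higher.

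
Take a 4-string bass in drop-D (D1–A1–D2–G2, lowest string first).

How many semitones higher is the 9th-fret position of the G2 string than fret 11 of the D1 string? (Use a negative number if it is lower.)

G2 at fret 9 → E3 (MIDI 52); D1 at fret 11 → C#2 (MIDI 37).
52 − 37 = 15, so the two pitches are 15 semitones apart.

15 semitones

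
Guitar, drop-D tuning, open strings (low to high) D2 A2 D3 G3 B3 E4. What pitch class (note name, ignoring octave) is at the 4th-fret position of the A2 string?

Each fret is one semitone, so A2 + 4 = C#.
(Equivalently spelled Db.)

C#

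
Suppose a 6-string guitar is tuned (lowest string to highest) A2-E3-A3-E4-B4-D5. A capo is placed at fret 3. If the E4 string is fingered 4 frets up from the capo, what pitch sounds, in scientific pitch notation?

B4

The capo raises the open E4 by 3 semitones to G4; fretting 4 more gives E4 + 3 + 4 = E4 + 7 semitones = B4.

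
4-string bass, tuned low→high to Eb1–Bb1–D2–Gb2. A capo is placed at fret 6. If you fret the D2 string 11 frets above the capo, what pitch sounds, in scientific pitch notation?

The capo raises the open D2 by 6 semitones to Ab2; fretting 11 more gives D2 + 6 + 11 = D2 + 17 semitones = G3.

G3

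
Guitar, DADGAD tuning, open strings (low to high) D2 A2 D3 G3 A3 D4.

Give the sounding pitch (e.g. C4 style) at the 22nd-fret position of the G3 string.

F5

The open G3 string plus 22 semitones: G–G#–A–A#–…–D#–E–F.
The walk passes from B into C 2 times, so the octave number goes from 3 to 5.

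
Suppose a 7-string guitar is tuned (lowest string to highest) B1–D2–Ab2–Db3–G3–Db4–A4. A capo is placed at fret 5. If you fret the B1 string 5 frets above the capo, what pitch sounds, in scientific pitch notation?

The capo raises the open B1 by 5 semitones to E2; fretting 5 more gives B1 + 5 + 5 = B1 + 10 semitones = A2.

A2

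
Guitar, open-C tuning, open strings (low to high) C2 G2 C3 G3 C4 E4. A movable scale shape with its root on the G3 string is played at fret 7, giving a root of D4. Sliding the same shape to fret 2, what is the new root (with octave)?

A3

Moving from fret 7 to fret 2 shifts the root by -5 semitones.
D4 down 5 semitones is A3.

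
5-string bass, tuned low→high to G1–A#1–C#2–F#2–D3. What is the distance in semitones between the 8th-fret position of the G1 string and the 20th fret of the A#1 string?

G1 at fret 8 → D#2 (MIDI 39); A#1 at fret 20 → F#3 (MIDI 54).
39 − 54 = -15, so the two pitches are 15 semitones apart, with F#3 the higher.

15 semitones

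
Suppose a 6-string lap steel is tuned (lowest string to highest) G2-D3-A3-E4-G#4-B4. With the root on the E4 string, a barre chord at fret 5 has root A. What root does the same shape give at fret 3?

Moving from fret 5 to fret 3 shifts the root by -2 semitones.
A down 2 semitones is G.

G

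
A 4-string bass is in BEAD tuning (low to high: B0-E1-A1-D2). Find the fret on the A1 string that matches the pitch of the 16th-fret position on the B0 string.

Fret 16 on B0 is MIDI 23 + 16 = 39 (D#2). On the A1 string (open MIDI 33), that pitch is 39 − 33 = fret 6.

6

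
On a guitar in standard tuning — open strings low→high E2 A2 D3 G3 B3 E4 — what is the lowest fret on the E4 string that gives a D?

From E4, count semitones up the chromatic scale until reaching D: E–F–F#–G–…–C–C#–D — 10 steps.

10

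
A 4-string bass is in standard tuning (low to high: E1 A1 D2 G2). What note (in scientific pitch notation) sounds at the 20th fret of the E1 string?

C3

Each fret is one semitone, so E1 + 20 = C3.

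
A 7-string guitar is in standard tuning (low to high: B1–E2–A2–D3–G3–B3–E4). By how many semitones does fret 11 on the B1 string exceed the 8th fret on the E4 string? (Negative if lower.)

B1 at fret 11 → A#2 (MIDI 46); E4 at fret 8 → C5 (MIDI 72).
46 − 72 = -26, so the two pitches are 26 semitones apart.

-26 semitones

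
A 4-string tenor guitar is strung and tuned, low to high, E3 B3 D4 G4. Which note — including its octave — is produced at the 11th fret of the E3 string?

D♯4

The open E3 string plus 11 semitones: E–F–F#–G–…–C#–D–D#.
The walk passes from B into C once, so the octave number goes from 3 to 4.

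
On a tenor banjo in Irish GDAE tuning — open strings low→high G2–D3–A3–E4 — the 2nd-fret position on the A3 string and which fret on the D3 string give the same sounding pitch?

Fret 2 on A3 is MIDI 57 + 2 = 59 (B3). On the D3 string (open MIDI 50), that pitch is 59 − 50 = fret 9.

9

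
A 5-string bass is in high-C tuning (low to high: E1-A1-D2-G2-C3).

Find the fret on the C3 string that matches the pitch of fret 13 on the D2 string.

D2 at fret 13 is D2 + 13 semitones = D#3.
The open C3 string is 10 semitones above the open D2, so the same pitch on the C3 string lies at fret 13 − 10 = 3.

3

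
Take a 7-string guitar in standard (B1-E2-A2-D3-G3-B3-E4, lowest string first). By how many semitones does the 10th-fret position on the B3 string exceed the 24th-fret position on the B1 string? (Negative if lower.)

10 semitones

B3 at fret 10 → A4 (MIDI 69); B1 at fret 24 → B3 (MIDI 59).
69 − 59 = 10, so the two pitches are 10 semitones apart.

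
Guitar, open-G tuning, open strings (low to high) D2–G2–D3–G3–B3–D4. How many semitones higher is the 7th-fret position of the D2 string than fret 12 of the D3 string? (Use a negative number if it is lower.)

-17 semitones

D2 at fret 7 → A2 (MIDI 45); D3 at fret 12 → D4 (MIDI 62).
45 − 62 = -17, so the two pitches are 17 semitones apart.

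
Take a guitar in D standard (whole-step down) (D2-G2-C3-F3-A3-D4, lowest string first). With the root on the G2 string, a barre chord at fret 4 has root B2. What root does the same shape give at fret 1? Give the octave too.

Moving from fret 4 to fret 1 shifts the root by -3 semitones.
B2 down 3 semitones is G#2.

G#2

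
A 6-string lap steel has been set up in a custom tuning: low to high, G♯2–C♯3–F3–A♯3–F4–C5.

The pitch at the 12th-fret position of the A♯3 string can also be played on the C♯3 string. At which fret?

21

Fret 12 on A♯3 is MIDI 58 + 12 = 70 (A♯4). On the C♯3 string (open MIDI 49), that pitch is 70 − 49 = fret 21.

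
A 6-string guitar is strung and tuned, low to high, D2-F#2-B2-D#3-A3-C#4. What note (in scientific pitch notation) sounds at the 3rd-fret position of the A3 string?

C4

A3 is MIDI 57. Adding 3 gives 60, which is C4.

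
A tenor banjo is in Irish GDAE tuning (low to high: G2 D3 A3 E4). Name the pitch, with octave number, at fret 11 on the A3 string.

A3 is MIDI 57. Adding 11 gives 68, which is G#4.

G#4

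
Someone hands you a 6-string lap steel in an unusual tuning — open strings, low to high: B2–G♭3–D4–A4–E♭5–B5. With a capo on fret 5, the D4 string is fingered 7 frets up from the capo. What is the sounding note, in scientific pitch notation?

D5

The capo raises the open D4 by 5 semitones to G4; fretting 7 more gives D4 + 5 + 7 = D4 + 12 semitones = D5.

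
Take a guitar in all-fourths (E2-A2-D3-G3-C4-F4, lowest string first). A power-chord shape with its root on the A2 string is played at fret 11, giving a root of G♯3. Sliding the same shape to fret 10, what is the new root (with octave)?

G3

Moving from fret 11 to fret 10 shifts the root by -1 semitone.
G♯3 down 1 semitone is G3.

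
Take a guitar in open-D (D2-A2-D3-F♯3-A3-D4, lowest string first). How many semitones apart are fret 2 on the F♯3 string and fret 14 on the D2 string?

F♯3 at fret 2 → G♯3 (MIDI 56); D2 at fret 14 → E3 (MIDI 52).
56 − 52 = 4, so the two pitches are 4 semitones apart, with G♯3 the higher.

4 semitones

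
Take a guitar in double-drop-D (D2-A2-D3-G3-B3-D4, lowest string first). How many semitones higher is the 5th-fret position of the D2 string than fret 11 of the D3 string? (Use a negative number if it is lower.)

D2 at fret 5 → G2 (MIDI 43); D3 at fret 11 → C♯4 (MIDI 61).
43 − 61 = -18, so the two pitches are 18 semitones apart.

-18 semitones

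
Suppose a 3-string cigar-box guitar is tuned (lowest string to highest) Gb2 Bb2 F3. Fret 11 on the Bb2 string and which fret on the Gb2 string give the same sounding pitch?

15

Fret 11 on Bb2 is MIDI 46 + 11 = 57 (A3). On the Gb2 string (open MIDI 42), that pitch is 57 − 42 = fret 15.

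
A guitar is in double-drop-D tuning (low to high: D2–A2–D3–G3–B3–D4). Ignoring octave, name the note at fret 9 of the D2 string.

The open D2 string plus 9 semitones: D–D#–E–F–F#–G–G#–A–A#–B.

B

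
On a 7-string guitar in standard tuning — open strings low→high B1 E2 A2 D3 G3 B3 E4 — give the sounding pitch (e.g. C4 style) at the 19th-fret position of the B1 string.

F#3

Each fret is one semitone, so B1 + 19 = F#3.
(Equivalently spelled Gb3.)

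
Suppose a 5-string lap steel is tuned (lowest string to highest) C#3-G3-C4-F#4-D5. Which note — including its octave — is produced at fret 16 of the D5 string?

The open D5 string plus 16 semitones: D–D#–E–F–…–E–F–F#.
The walk passes from B into C once, so the octave number goes from 5 to 6.
(Equivalently spelled Gb6.)

F#6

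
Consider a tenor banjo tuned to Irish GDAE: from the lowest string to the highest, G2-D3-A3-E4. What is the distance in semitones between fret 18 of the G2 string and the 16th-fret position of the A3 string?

G2 at fret 18 → C#4 (MIDI 61); A3 at fret 16 → C#5 (MIDI 73).
61 − 73 = -12, so the two pitches are 12 semitones apart, with C#5 the higher.

12 semitones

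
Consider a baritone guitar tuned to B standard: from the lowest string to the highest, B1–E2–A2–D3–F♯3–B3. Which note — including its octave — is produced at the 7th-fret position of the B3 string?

Each fret is one semitone, so B3 + 7 = F♯4.

F♯4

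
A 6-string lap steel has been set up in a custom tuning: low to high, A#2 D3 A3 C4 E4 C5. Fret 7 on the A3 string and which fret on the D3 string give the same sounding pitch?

14

Fret 7 on A3 is MIDI 57 + 7 = 64 (E4). On the D3 string (open MIDI 50), that pitch is 64 − 50 = fret 14.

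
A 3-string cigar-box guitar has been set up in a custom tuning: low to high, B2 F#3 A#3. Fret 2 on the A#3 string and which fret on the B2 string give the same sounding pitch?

Fret 2 on A#3 is MIDI 58 + 2 = 60 (C4). On the B2 string (open MIDI 47), that pitch is 60 − 47 = fret 13.

13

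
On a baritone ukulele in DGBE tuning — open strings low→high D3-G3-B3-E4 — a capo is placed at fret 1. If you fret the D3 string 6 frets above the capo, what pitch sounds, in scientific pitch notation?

The capo raises the open D3 by 1 semitone to D♯3; fretting 6 more gives D3 + 1 + 6 = D3 + 7 semitones = A3.

A3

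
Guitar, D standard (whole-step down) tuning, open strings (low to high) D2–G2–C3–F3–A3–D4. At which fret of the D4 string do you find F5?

15

F5 is 15 semitones above the open D4 (D–D#–E–F–…–D#–E–F), so it sits at fret 15.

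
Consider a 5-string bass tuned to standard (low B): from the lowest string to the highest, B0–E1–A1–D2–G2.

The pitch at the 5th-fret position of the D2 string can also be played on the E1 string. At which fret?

D2 at fret 5 is D2 + 5 semitones = G2.
The open E1 string is 10 semitones below the open D2, so the same pitch on the E1 string lies at fret 5 + 10 = 15.

15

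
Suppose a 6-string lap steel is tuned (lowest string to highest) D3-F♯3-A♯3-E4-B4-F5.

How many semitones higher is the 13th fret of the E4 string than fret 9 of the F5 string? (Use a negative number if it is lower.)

E4 at fret 13 → F5 (MIDI 77); F5 at fret 9 → D6 (MIDI 86).
77 − 86 = -9, so the two pitches are 9 semitones apart.

-9 semitones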